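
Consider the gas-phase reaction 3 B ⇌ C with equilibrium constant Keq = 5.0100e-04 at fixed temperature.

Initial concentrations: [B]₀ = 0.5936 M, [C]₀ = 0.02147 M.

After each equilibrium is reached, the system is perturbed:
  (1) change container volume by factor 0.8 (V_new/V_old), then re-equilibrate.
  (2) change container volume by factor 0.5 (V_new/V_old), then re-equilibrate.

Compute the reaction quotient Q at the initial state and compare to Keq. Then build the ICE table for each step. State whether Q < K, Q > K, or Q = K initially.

Q₀ = 0.1026 vs Keq = 5.0100e-04 ⇒ Q>K, reverse
Step 1:
                    B           C
  init         0.5936     0.02147
  Δ           0.06398    -0.02133
  eq           0.6576  1.4246e-04
  solve Keq expr → x = -0.02133; check Q = 5.0100e-04
Then change container volume by factor 0.8 (V_new/V_old).
Step 2:
                    B           C
  init          0.822  1.7807e-04
  Δ       -2.9959e-04  9.9862e-05
  eq           0.8217  2.7794e-04
  solve Keq expr → x = 9.9862e-05; check Q = 5.0100e-04
Then change container volume by factor 0.5 (V_new/V_old).
Step 3:
                    B           C
  init          1.643  5.5587e-04
  Δ         -0.004943    0.001648
  eq            1.638    0.002203
  solve Keq expr → x = 0.001648; check Q = 5.0100e-04

Q₀ = 0.1026; Q > K (proceeds reverse)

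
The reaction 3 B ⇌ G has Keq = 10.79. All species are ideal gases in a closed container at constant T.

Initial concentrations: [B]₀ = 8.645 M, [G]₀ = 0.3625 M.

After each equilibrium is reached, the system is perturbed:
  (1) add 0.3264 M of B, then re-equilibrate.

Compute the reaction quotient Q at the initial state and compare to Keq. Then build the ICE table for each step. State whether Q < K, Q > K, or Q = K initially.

Q₀ = 5.6106e-04 vs Keq = 10.79 ⇒ Q<K, forward
Step 1:
                    B           G
  Initial       8.645      0.3625
  Change        -7.99       2.663
  Equil        0.6546       3.026
  solve Keq expr → x = 2.663; check Q = 10.79
Then add 0.3264 M of B.
Step 2:
                    B           G
  Initial       0.981       3.026
  Change      -0.3188      0.1063
  Equil        0.6621       3.132
  solve Keq expr → x = 0.1063; check Q = 10.79

Q₀ = 5.6106e-04; Q < K (proceeds forward)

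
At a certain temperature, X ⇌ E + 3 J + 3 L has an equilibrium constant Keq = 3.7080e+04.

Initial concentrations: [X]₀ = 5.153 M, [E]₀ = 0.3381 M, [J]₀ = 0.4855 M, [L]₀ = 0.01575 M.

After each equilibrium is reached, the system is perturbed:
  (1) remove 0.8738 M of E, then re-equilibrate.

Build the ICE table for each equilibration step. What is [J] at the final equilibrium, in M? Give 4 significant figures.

[J]_eq = 6.718 M

Q₀ = 2.9336e-08 vs Keq = 3.7080e+04 ⇒ Q<K, forward
Step 1:
                    X           E           J           L
  Initial       5.153      0.3381      0.4855     0.01575
  Change       -1.953       1.953       5.859       5.859
  Equil           3.2       2.291       6.345       5.875
  solve Keq expr → x = 1.953; check Q = 3.7080e+04
Then remove 0.8738 M of E.
Step 2:
                    X           E           J           L
  Initial         3.2       1.417       6.345       5.875
  Change      -0.1245      0.1245      0.3734      0.3734
  Equil         3.075       1.542       6.718       6.248
  solve Keq expr → x = 0.1245; check Q = 3.7080e+04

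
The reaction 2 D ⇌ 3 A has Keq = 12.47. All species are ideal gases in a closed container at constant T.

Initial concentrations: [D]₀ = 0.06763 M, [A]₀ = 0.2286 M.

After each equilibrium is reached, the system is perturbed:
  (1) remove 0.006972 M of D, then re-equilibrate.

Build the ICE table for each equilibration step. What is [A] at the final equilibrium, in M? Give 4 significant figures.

Q₀ = 2.612 vs Keq = 12.47 ⇒ Q<K, forward
Step 1:
                    D           A
  Initial     0.06763      0.2286
  Change     -0.02783     0.04174
  Equil        0.0398      0.2703
  solve Keq expr → x = 0.01391; check Q = 12.47
Then remove 0.006972 M of D.
Step 2:
                    D           A
  Initial     0.03283      0.2703
  Change     0.005247    -0.00787
  Equil       0.03808      0.2625
  solve Keq expr → x = -0.002623; check Q = 12.47

[A]_eq = 0.2625 M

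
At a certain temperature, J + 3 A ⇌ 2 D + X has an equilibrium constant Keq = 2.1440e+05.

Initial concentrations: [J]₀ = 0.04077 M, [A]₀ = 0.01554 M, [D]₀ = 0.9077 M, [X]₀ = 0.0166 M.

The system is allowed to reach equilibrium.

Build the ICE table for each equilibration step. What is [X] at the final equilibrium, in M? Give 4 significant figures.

[X]_eq = 0.01778 M

Q₀ = 8.9392e+04 vs Keq = 2.1440e+05 ⇒ Q<K, forward
Step 1:
                  J         A         D         X
  init      0.04077   0.01554    0.9077    0.0166
  Δ       -0.001175 -0.003526  0.002351  0.001175
  eq        0.03959   0.01201    0.9101   0.01778
  solve Keq expr → x = 0.001175; check Q = 2.1440e+05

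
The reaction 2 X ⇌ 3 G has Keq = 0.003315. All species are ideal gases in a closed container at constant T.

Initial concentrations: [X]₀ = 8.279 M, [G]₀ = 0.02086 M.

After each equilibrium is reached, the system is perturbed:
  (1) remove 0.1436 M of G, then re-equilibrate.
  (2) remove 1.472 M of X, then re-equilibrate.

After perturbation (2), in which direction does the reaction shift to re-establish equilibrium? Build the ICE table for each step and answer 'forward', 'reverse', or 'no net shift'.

Q₀ = 1.3243e-07 vs Keq = 0.003315 ⇒ Q<K, forward
Step 1:
                    X           G
  I             8.279     0.02086
  C           -0.3803      0.5705
  E             7.899      0.5914
  solve Keq expr → x = 0.1902; check Q = 0.003315
Then remove 0.1436 M of G.
Step 2:
                    X           G
  I             7.899      0.4478
  C          -0.09264       0.139
  E             7.806      0.5867
  solve Keq expr → x = 0.04632; check Q = 0.003315
Then remove 1.472 M of X.
Step 3:
                    X           G
  I             6.334      0.5867
  C           0.04911    -0.07366
  E             6.383      0.5131
  solve Keq expr → x = -0.02455; check Q = 0.003315

Direction: reverse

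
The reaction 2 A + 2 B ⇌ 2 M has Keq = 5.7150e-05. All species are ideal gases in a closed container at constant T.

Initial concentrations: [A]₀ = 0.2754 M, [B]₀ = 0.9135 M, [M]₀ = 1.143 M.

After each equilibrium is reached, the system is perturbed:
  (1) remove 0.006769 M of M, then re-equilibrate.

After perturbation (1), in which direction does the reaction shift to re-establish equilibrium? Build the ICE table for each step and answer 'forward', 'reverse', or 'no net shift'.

Direction: forward

Q₀ = 20.64 vs Keq = 5.7150e-05 ⇒ Q>K, reverse
Step 1:
                  A         B         M
  init       0.2754    0.9135     1.143
  Δ           1.122     1.122    -1.122
  eq          1.397     2.035   0.02149
  solve Keq expr → x = -0.5608; check Q = 5.7150e-05
Then remove 0.006769 M of M.
Step 2:
                  A         B         M
  init        1.397     2.035   0.01472
  Δ       -0.006598 -0.006598  0.006598
  eq           1.39     2.028   0.02132
  solve Keq expr → x = 0.003299; check Q = 5.7150e-05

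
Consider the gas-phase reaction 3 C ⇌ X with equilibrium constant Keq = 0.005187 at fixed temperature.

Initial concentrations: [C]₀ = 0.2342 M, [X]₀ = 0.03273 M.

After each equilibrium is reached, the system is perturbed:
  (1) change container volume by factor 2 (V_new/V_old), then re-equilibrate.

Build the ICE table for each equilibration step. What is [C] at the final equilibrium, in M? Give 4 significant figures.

[C]_eq = 0.1661 M

Q₀ = 2.548 vs Keq = 0.005187 ⇒ Q>K, reverse
Step 1:
                   C          X
  I           0.2342    0.03273
  C          0.09762   -0.03254
  E           0.3318 1.8951e-04
  solve Keq expr → x = -0.03254; check Q = 0.005187
Then change container volume by factor 2 (V_new/V_old).
Step 2:
                   C          X
  I           0.1659 9.4754e-05
  C       2.1292e-04 -7.0975e-05
  E           0.1661 2.3780e-05
  solve Keq expr → x = -7.0975e-05; check Q = 0.005187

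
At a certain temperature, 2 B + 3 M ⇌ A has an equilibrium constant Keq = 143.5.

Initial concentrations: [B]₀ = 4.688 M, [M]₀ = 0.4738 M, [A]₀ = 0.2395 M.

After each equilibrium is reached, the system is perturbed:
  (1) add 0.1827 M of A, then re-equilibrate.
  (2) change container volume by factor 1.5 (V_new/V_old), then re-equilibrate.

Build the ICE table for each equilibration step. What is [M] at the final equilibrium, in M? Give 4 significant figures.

Q₀ = 0.1025 vs Keq = 143.5 ⇒ Q<K, forward
Step 1:
                    B           M           A
  init          4.688      0.4738      0.2395
  Δ           -0.2815     -0.4223      0.1408
  eq            4.406     0.05149      0.3803
  solve Keq expr → x = 0.1408; check Q = 143.5
Then add 0.1827 M of A.
Step 2:
                    B           M           A
  init          4.406     0.05149       0.563
  Δ          0.004713     0.00707   -0.002357
  eq            4.411     0.05856      0.5606
  solve Keq expr → x = -0.002357; check Q = 143.5
Then change container volume by factor 1.5 (V_new/V_old).
Step 3:
                    B           M           A
  init          2.941     0.03904      0.3737
  Δ           0.01812     0.02717   -0.009058
  eq            2.959     0.06621      0.3647
  solve Keq expr → x = -0.009058; check Q = 143.5

[M]_eq = 0.06621 M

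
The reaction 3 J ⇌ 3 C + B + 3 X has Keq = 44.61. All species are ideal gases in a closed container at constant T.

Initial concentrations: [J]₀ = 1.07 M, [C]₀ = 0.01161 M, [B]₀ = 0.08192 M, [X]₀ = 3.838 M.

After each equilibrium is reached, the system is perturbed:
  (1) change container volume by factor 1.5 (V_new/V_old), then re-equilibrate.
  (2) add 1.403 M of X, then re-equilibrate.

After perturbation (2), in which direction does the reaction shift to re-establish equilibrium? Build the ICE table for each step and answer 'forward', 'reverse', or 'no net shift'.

Direction: reverse

Q₀ = 5.9163e-06 vs Keq = 44.61 ⇒ Q<K, forward
Step 1:
                    J           C           B           X
  Initial        1.07     0.01161     0.08192       3.838
  Change       -0.585       0.585       0.195       0.585
  Equil         0.485      0.5966      0.2769       4.423
  solve Keq expr → x = 0.195; check Q = 44.61
Then change container volume by factor 1.5 (V_new/V_old).
Step 2:
                    J           C           B           X
  Initial      0.3233      0.3977      0.1846       2.949
  Change     -0.08019     0.08019     0.02673     0.08019
  Equil        0.2431      0.4779      0.2113       3.029
  solve Keq expr → x = 0.02673; check Q = 44.61
Then add 1.403 M of X.
Step 3:
                    J           C           B           X
  Initial      0.2431      0.4779      0.2113       4.432
  Change       0.0568     -0.0568    -0.01893     -0.0568
  Equil        0.2999      0.4211      0.1924       4.375
  solve Keq expr → x = -0.01893; check Q = 44.61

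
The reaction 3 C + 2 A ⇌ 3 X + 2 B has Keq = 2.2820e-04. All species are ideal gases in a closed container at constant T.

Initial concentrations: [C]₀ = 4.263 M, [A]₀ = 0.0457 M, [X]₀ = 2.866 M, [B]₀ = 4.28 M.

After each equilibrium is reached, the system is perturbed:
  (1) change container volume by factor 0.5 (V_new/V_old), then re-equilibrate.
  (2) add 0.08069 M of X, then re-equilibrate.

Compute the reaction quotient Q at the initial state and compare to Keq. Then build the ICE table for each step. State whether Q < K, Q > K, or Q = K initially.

Q₀ = 2665 vs Keq = 2.2820e-04 ⇒ Q>K, reverse
Step 1:
                  C         A         X         B
  I           4.263    0.0457     2.866      4.28
  C           2.546     1.697    -2.546    -1.697
  E           6.809     1.743    0.3201     2.583
  solve Keq expr → x = -0.8486; check Q = 2.2820e-04
Then change container volume by factor 0.5 (V_new/V_old).
Step 2:
                  C         A         X         B
  I           13.62     3.486    0.6402     5.165
  C               0         0         0         0
  E           13.62     3.486    0.6402     5.165
  solve Keq expr → x = 0; check Q = 2.2820e-04
Then add 0.08069 M of X.
Step 3:
                  C         A         X         B
  I           13.62     3.486    0.7209     5.165
  C         0.06809   0.04539  -0.06809  -0.04539
  E           13.69     3.531    0.6528      5.12
  solve Keq expr → x = -0.0227; check Q = 2.2820e-04

Q₀ = 2665; Q > K (proceeds reverse)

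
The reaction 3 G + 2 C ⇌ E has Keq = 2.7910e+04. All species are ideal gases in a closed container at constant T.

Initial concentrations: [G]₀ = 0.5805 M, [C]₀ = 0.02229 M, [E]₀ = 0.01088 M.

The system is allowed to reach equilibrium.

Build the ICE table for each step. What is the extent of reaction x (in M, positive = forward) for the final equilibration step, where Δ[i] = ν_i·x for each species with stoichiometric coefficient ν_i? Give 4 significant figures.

x = 0.01008 M

Q₀ = 111.9 vs Keq = 2.7910e+04 ⇒ Q<K, forward
Step 1:
                   G          C          E
  init        0.5805    0.02229    0.01088
  Δ         -0.03025   -0.02017    0.01008
  eq          0.5502   0.002123    0.02096
  solve Keq expr → x = 0.01008; check Q = 2.7910e+04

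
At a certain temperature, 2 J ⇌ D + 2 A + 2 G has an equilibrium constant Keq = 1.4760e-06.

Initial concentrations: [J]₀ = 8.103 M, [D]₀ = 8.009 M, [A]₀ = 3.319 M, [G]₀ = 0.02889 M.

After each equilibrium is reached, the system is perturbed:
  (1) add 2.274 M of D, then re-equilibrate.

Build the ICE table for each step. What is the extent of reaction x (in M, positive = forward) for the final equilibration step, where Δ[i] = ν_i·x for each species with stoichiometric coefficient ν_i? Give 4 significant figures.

Q₀ = 0.001121 vs Keq = 1.4760e-06 ⇒ Q>K, reverse
Step 1:
                   J          D          A          G
  I            8.103      8.009      3.319    0.02889
  C          0.02783   -0.01391   -0.02783   -0.02783
  E            8.131      7.995      3.291   0.001061
  solve Keq expr → x = -0.01391; check Q = 1.4760e-06
Then add 2.274 M of D.
Step 2:
                   J          D          A          G
  I            8.131      10.27      3.291   0.001061
  C       1.2482e-04 -6.2411e-05 -1.2482e-04 -1.2482e-04
  E            8.131      10.27      3.291 9.3667e-04
  solve Keq expr → x = -6.2411e-05; check Q = 1.4760e-06

x = -6.2411e-05 M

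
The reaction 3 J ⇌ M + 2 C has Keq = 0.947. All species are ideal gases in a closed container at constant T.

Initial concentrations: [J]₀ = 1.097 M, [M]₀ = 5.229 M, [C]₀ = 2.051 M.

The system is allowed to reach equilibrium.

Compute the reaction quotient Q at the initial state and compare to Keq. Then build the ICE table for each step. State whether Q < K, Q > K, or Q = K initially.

Q₀ = 16.66 vs Keq = 0.947 ⇒ Q>K, reverse
Step 1:
                  J         M         C
  Initial     1.097     5.229     2.051
  Change      1.029   -0.3431   -0.6861
  Equil       2.126     4.886     1.365
  solve Keq expr → x = -0.3431; check Q = 0.947

Q₀ = 16.66; Q > K (proceeds reverse)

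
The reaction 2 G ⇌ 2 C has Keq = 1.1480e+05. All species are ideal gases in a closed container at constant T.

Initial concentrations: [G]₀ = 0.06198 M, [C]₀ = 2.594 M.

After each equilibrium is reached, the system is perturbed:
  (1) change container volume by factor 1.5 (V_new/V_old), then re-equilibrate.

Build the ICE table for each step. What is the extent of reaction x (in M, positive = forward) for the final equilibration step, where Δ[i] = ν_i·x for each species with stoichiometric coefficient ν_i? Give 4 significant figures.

x = 0 M

Q₀ = 1752 vs Keq = 1.1480e+05 ⇒ Q<K, forward
Step 1:
                  G         C
  Initial   0.06198     2.594
  Change   -0.05416   0.05416
  Equil    0.007816     2.648
  solve Keq expr → x = 0.02708; check Q = 1.1480e+05
Then change container volume by factor 1.5 (V_new/V_old).
Step 2:
                  G         C
  Initial  0.005211     1.765
  Change          0         0
  Equil    0.005211     1.765
  solve Keq expr → x = 0; check Q = 1.1480e+05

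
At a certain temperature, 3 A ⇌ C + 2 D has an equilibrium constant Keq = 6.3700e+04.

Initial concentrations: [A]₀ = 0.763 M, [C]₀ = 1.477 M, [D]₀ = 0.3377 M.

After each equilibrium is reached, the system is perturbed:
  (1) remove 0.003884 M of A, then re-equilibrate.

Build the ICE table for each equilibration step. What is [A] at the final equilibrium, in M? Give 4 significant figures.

Q₀ = 0.3792 vs Keq = 6.3700e+04 ⇒ Q<K, forward
Step 1:
                   A          C          D
  I            0.763      1.477     0.3377
  C          -0.7365     0.2455      0.491
  E          0.02648      1.723     0.8287
  solve Keq expr → x = 0.2455; check Q = 6.3700e+04
Then remove 0.003884 M of A.
Step 2:
                   A          C          D
  I           0.0226      1.723     0.8287
  C         0.003823  -0.001274  -0.002549
  E          0.02642      1.721     0.8262
  solve Keq expr → x = -0.001274; check Q = 6.3700e+04

[A]_eq = 0.02642 M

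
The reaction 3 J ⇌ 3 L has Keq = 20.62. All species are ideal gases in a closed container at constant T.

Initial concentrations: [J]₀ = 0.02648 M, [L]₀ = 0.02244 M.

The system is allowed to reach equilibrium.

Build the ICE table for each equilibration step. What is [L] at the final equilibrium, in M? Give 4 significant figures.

[L]_eq = 0.03585 M

Q₀ = 0.6086 vs Keq = 20.62 ⇒ Q<K, forward
Step 1:
                    J           L
  Initial     0.02648     0.02244
  Change     -0.01341     0.01341
  Equil       0.01307     0.03585
  solve Keq expr → x = 0.004469; check Q = 20.62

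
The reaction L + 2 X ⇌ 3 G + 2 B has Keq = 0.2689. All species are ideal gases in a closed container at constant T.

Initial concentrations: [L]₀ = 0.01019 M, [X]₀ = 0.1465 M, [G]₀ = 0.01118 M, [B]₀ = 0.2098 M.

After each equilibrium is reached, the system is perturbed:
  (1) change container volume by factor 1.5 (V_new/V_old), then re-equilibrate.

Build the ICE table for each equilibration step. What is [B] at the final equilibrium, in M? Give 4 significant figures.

Q₀ = 2.8125e-04 vs Keq = 0.2689 ⇒ Q<K, forward
Step 1:
                  L         X         G         B
  Initial   0.01019    0.1465   0.01118    0.2098
  Change  -0.009452   -0.0189   0.02836    0.0189
  Equil   7.3829e-04    0.1276   0.03954    0.2287
  solve Keq expr → x = 0.009452; check Q = 0.2689
Then change container volume by factor 1.5 (V_new/V_old).
Step 2:
                  L         X         G         B
  Initial 4.9219e-04   0.08506   0.02636    0.1525
  Change  -2.4984e-04 -4.9968e-04 7.4952e-04 4.9968e-04
  Equil   2.4235e-04   0.08456   0.02711     0.153
  solve Keq expr → x = 2.4984e-04; check Q = 0.2689

[B]_eq = 0.153 M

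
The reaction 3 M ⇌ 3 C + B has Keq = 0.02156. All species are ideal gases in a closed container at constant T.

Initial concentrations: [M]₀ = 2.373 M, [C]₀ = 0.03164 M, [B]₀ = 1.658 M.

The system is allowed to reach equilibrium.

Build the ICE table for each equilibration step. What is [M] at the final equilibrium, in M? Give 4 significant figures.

[M]_eq = 1.957 M

Q₀ = 3.9301e-06 vs Keq = 0.02156 ⇒ Q<K, forward
Step 1:
                   M          C          B
  I            2.373    0.03164      1.658
  C          -0.4163     0.4163     0.1388
  E            1.957      0.448      1.797
  solve Keq expr → x = 0.1388; check Q = 0.02156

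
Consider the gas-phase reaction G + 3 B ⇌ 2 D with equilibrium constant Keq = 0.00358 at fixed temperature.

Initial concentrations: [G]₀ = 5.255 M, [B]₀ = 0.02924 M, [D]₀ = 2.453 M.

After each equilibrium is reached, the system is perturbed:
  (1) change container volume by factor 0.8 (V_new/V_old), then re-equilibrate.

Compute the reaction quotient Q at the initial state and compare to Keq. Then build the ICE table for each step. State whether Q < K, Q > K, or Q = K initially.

Q₀ = 4.5803e+04 vs Keq = 0.00358 ⇒ Q>K, reverse
Step 1:
                    G           B           D
  init          5.255     0.02924       2.453
  Δ            0.8948       2.685       -1.79
  eq             6.15       2.714      0.6633
  solve Keq expr → x = -0.8948; check Q = 0.00358
Then change container volume by factor 0.8 (V_new/V_old).
Step 2:
                    G           B           D
  init          7.687       3.392      0.8292
  Δ          -0.06064     -0.1819      0.1213
  eq            7.627        3.21      0.9504
  solve Keq expr → x = 0.06064; check Q = 0.00358

Q₀ = 4.5803e+04; Q > K (proceeds reverse)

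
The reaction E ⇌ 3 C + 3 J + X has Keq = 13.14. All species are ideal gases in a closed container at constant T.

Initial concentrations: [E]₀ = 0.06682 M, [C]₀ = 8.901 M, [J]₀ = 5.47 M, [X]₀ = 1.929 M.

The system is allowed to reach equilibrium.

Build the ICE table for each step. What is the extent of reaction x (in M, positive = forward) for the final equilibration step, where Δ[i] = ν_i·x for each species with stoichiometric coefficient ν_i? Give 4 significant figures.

x = -1.532 M

Q₀ = 3.3320e+06 vs Keq = 13.14 ⇒ Q>K, reverse
Step 1:
                  E         C         J         X
  Initial   0.06682     8.901      5.47     1.929
  Change      1.532    -4.597    -4.597    -1.532
  Equil       1.599     4.304    0.8727    0.3966
  solve Keq expr → x = -1.532; check Q = 13.14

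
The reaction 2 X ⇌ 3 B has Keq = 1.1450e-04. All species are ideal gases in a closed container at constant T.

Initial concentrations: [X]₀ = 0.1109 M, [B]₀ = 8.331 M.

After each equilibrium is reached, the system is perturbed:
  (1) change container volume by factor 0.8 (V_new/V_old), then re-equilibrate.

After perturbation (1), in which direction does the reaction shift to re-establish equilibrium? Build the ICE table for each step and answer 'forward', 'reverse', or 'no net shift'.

Q₀ = 4.7014e+04 vs Keq = 1.1450e-04 ⇒ Q>K, reverse
Step 1:
                    X           B
  Initial      0.1109       8.331
  Change        5.452      -8.179
  Equil         5.563      0.1525
  solve Keq expr → x = -2.726; check Q = 1.1450e-04
Then change container volume by factor 0.8 (V_new/V_old).
Step 2:
                    X           B
  Initial       6.954      0.1906
  Change     0.009005    -0.01351
  Equil         6.963      0.1771
  solve Keq expr → x = -0.004503; check Q = 1.1450e-04

Direction: reverse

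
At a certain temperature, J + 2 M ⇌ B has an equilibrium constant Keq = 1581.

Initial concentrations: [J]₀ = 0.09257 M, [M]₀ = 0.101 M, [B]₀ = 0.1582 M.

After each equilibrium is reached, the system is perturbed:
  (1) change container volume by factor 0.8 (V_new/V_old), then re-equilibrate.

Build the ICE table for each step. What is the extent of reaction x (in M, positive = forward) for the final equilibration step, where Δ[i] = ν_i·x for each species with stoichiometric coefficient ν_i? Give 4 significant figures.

Q₀ = 167.5 vs Keq = 1581 ⇒ Q<K, forward
Step 1:
                  J         M         B
  init      0.09257     0.101    0.1582
  Δ        -0.02894  -0.05787   0.02894
  eq        0.06363   0.04313    0.1871
  solve Keq expr → x = 0.02894; check Q = 1581
Then change container volume by factor 0.8 (V_new/V_old).
Step 2:
                  J         M         B
  init      0.07954   0.05391    0.2339
  Δ       -0.004535 -0.009069  0.004535
  eq        0.07501   0.04484    0.2385
  solve Keq expr → x = 0.004535; check Q = 1581

x = 0.004535 M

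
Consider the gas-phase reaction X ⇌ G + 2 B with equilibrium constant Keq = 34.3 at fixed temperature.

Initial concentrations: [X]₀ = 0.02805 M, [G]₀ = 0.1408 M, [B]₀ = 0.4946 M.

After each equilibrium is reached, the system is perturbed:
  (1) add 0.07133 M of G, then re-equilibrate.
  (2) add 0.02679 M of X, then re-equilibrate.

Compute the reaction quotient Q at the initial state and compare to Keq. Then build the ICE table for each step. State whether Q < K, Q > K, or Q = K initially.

Q₀ = 1.228; Q < K (proceeds forward)

Q₀ = 1.228 vs Keq = 34.3 ⇒ Q<K, forward
Step 1:
                   X          G          B
  I          0.02805     0.1408     0.4946
  C         -0.02659    0.02659    0.05317
  E         0.001464     0.1674     0.5478
  solve Keq expr → x = 0.02659; check Q = 34.3
Then add 0.07133 M of G.
Step 2:
                   X          G          B
  I         0.001464     0.2387     0.5478
  C       6.0940e-04 -6.0940e-04  -0.001219
  E         0.002074     0.2381     0.5466
  solve Keq expr → x = -6.0940e-04; check Q = 34.3
Then add 0.02679 M of X.
Step 3:
                   X          G          B
  I          0.02886     0.2381     0.5466
  C          -0.0261     0.0261     0.0522
  E         0.002762     0.2642     0.5988
  solve Keq expr → x = 0.0261; check Q = 34.3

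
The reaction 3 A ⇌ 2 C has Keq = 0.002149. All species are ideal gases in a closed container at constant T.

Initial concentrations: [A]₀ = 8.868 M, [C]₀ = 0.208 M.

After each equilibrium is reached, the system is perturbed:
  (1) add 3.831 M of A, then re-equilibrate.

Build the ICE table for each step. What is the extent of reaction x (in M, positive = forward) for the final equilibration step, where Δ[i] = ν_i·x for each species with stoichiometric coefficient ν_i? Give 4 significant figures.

x = 0.3061 M

Q₀ = 6.2037e-05 vs Keq = 0.002149 ⇒ Q<K, forward
Step 1:
                    A           C
  init          8.868       0.208
  Δ            -1.172      0.7816
  eq            7.696      0.9896
  solve Keq expr → x = 0.3908; check Q = 0.002149
Then add 3.831 M of A.
Step 2:
                    A           C
  init          11.53      0.9896
  Δ           -0.9182      0.6121
  eq            10.61       1.602
  solve Keq expr → x = 0.3061; check Q = 0.002149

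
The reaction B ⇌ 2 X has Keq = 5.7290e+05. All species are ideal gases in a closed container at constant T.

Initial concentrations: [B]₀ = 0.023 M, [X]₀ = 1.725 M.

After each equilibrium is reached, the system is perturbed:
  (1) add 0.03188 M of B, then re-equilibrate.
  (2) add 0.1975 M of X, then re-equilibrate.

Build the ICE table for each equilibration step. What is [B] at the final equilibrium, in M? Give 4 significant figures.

Q₀ = 129.4 vs Keq = 5.7290e+05 ⇒ Q<K, forward
Step 1:
                  B         X
  Initial     0.023     1.725
  Change   -0.02299   0.04599
  Equil   5.4746e-06     1.771
  solve Keq expr → x = 0.02299; check Q = 5.7290e+05
Then add 0.03188 M of B.
Step 2:
                  B         X
  Initial   0.03189     1.771
  Change   -0.03188   0.06376
  Equil   5.8759e-06     1.835
  solve Keq expr → x = 0.03188; check Q = 5.7290e+05
Then add 0.1975 M of X.
Step 3:
                  B         X
  Initial 5.8759e-06     2.032
  Change  1.3331e-06 -2.6662e-06
  Equil   7.2090e-06     2.032
  solve Keq expr → x = -1.3331e-06; check Q = 5.7290e+05

[B]_eq = 7.2090e-06 M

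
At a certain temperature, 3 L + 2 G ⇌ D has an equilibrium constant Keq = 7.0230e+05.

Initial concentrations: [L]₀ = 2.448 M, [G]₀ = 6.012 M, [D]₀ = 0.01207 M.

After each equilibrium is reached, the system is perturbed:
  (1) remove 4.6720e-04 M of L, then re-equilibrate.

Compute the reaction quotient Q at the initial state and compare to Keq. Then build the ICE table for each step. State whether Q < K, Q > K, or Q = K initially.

Q₀ = 2.2763e-05 vs Keq = 7.0230e+05 ⇒ Q<K, forward
Step 1:
                  L         G         D
  init        2.448     6.012   0.01207
  Δ          -2.444    -1.629    0.8147
  eq       0.003943     4.383    0.8268
  solve Keq expr → x = 0.8147; check Q = 7.0230e+05
Then remove 4.6720e-04 M of L.
Step 2:
                  L         G         D
  init     0.003476     4.383    0.8268
  Δ       4.6677e-04 3.1118e-04 -1.5559e-04
  eq       0.003942     4.383    0.8266
  solve Keq expr → x = -1.5559e-04; check Q = 7.0230e+05

Q₀ = 2.2763e-05; Q < K (proceeds forward)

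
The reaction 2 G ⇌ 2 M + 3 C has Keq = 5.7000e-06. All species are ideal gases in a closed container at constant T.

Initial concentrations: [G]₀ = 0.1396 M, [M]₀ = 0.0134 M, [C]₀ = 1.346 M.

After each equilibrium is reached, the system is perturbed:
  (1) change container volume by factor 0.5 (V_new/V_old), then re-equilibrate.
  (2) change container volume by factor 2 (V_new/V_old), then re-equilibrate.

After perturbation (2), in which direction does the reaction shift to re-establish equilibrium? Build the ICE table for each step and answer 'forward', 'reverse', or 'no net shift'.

Direction: forward

Q₀ = 0.02247 vs Keq = 5.7000e-06 ⇒ Q>K, reverse
Step 1:
                   G          M          C
  I           0.1396     0.0134      1.346
  C          0.01316   -0.01316   -0.01974
  E           0.1528 2.3879e-04      1.326
  solve Keq expr → x = -0.006581; check Q = 5.7000e-06
Then change container volume by factor 0.5 (V_new/V_old).
Step 2:
                   G          M          C
  I           0.3055 4.7757e-04      2.653
  C       3.0851e-04 -3.0851e-04 -4.6276e-04
  E           0.3058 1.6906e-04      2.652
  solve Keq expr → x = -1.5425e-04; check Q = 5.7000e-06
Then change container volume by factor 2 (V_new/V_old).
Step 3:
                   G          M          C
  I           0.1529 8.4531e-05      1.326
  C       -1.5425e-04 1.5425e-04 2.3138e-04
  E           0.1528 2.3879e-04      1.326
  solve Keq expr → x = 7.7127e-05; check Q = 5.7000e-06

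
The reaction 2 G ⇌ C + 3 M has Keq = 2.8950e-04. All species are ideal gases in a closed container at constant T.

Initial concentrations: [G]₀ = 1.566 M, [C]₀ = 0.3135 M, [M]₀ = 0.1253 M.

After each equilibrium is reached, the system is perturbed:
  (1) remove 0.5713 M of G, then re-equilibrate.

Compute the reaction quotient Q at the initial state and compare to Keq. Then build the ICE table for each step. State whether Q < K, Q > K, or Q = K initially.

Q₀ = 2.5148e-04 vs Keq = 2.8950e-04 ⇒ Q<K, forward
Step 1:
                  G         C         M
  Initial     1.566    0.3135    0.1253
  Change  -0.003704  0.001852  0.005556
  Equil       1.562    0.3154    0.1309
  solve Keq expr → x = 0.001852; check Q = 2.8950e-04
Then remove 0.5713 M of G.
Step 2:
                  G         C         M
  Initial     0.991    0.3154    0.1309
  Change    0.02117  -0.01059  -0.03176
  Equil       1.012    0.3048    0.0991
  solve Keq expr → x = -0.01059; check Q = 2.8950e-04

Q₀ = 2.5148e-04; Q < K (proceeds forward)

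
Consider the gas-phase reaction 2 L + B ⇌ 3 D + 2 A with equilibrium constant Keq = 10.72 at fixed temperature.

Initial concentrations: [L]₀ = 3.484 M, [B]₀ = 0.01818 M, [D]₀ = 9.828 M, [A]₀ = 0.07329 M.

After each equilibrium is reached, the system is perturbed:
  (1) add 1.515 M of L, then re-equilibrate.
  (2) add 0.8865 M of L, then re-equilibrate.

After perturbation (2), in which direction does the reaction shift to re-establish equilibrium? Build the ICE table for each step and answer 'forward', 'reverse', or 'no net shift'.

Direction: forward

Q₀ = 23.11 vs Keq = 10.72 ⇒ Q>K, reverse
Step 1:
                    L           B           D           A
  Initial       3.484     0.01818       9.828     0.07329
  Change      0.01407    0.007035    -0.02111    -0.01407
  Equil         3.498     0.02522       9.807     0.05922
  solve Keq expr → x = -0.007035; check Q = 10.72
Then add 1.515 M of L.
Step 2:
                    L           B           D           A
  Initial       5.013     0.02522       9.807     0.05922
  Change     -0.01324   -0.006622     0.01987     0.01324
  Equil             5     0.01859       9.827     0.07246
  solve Keq expr → x = 0.006622; check Q = 10.72
Then add 0.8865 M of L.
Step 3:
                    L           B           D           A
  Initial       5.886     0.01859       9.827     0.07246
  Change     -0.00577   -0.002885    0.008655     0.00577
  Equil         5.881     0.01571       9.835     0.07823
  solve Keq expr → x = 0.002885; check Q = 10.72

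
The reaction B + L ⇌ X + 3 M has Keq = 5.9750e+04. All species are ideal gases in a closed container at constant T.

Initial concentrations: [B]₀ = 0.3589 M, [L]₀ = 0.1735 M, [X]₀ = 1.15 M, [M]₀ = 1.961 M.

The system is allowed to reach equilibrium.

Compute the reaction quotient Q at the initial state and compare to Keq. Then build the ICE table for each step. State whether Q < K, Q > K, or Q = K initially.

Q₀ = 139.3; Q < K (proceeds forward)

Q₀ = 139.3 vs Keq = 5.9750e+04 ⇒ Q<K, forward
Step 1:
                   B          L          X          M
  I           0.3589     0.1735       1.15      1.961
  C          -0.1717    -0.1717     0.1717     0.5151
  E           0.1872   0.001794      1.322      2.476
  solve Keq expr → x = 0.1717; check Q = 5.9750e+04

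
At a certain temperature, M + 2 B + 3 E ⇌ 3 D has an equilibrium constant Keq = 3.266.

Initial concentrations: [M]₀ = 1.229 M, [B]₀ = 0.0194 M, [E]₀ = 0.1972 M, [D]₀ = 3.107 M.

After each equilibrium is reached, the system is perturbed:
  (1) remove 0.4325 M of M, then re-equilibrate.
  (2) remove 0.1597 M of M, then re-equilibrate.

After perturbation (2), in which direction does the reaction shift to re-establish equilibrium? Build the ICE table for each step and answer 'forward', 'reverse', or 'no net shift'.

Direction: reverse

Q₀ = 8.4557e+06 vs Keq = 3.266 ⇒ Q>K, reverse
Step 1:
                   M          B          E          D
  I            1.229     0.0194     0.1972      3.107
  C           0.3798     0.7597      1.139     -1.139
  E            1.609     0.7791      1.337      1.968
  solve Keq expr → x = -0.3798; check Q = 3.266
Then remove 0.4325 M of M.
Step 2:
                   M          B          E          D
  I            1.176     0.7791      1.337      1.968
  C          0.01831    0.03662    0.05494   -0.05494
  E            1.195     0.8157      1.392      1.913
  solve Keq expr → x = -0.01831; check Q = 3.266
Then remove 0.1597 M of M.
Step 3:
                   M          B          E          D
  I            1.035     0.8157      1.392      1.913
  C          0.00846    0.01692    0.02538   -0.02538
  E            1.043     0.8326      1.417      1.887
  solve Keq expr → x = -0.00846; check Q = 3.266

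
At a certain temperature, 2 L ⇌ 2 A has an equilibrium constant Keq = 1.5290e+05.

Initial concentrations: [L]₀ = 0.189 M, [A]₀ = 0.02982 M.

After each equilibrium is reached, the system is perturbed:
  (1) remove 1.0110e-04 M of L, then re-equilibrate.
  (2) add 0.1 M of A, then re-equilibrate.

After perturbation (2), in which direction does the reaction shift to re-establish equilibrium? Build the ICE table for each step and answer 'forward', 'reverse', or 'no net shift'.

Direction: reverse

Q₀ = 0.02489 vs Keq = 1.5290e+05 ⇒ Q<K, forward
Step 1:
                   L          A
  init         0.189    0.02982
  Δ          -0.1884     0.1884
  eq      5.5818e-04     0.2183
  solve Keq expr → x = 0.09422; check Q = 1.5290e+05
Then remove 1.0110e-04 M of L.
Step 2:
                   L          A
  init    4.5708e-04     0.2183
  Δ       1.0084e-04 -1.0084e-04
  eq      5.5792e-04     0.2182
  solve Keq expr → x = -5.0421e-05; check Q = 1.5290e+05
Then add 0.1 M of A.
Step 3:
                   L          A
  init    5.5792e-04     0.3182
  Δ       2.5509e-04 -2.5509e-04
  eq      8.1301e-04     0.3179
  solve Keq expr → x = -1.2754e-04; check Q = 1.5290e+05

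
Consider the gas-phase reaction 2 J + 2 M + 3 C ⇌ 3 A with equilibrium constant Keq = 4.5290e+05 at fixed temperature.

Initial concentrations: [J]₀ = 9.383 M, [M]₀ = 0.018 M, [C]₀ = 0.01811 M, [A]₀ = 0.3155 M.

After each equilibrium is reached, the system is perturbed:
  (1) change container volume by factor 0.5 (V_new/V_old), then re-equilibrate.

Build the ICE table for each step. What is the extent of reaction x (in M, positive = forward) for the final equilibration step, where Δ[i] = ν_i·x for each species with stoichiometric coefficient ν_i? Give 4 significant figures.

x = 0.004781 M

Q₀ = 1.8536e+05 vs Keq = 4.5290e+05 ⇒ Q<K, forward
Step 1:
                  J         M         C         A
  Initial     9.383     0.018   0.01811    0.3155
  Change  -0.002194 -0.002194 -0.003292  0.003292
  Equil       9.381   0.01581   0.01482    0.3188
  solve Keq expr → x = 0.001097; check Q = 4.5290e+05
Then change container volume by factor 0.5 (V_new/V_old).
Step 2:
                  J         M         C         A
  Initial     18.76   0.03161   0.02964    0.6376
  Change  -0.009561 -0.009561  -0.01434   0.01434
  Equil       18.75   0.02205    0.0153    0.6519
  solve Keq expr → x = 0.004781; check Q = 4.5290e+05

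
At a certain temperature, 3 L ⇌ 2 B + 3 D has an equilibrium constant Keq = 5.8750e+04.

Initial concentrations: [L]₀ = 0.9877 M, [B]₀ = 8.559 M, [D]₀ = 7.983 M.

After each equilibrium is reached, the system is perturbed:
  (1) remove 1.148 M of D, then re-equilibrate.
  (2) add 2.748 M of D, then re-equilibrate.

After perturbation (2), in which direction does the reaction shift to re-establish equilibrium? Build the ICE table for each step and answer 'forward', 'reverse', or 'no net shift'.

Q₀ = 3.8678e+04 vs Keq = 5.8750e+04 ⇒ Q<K, forward
Step 1:
                    L           B           D
  Initial      0.9877       8.559       7.983
  Change      -0.1114     0.07429      0.1114
  Equil        0.8763       8.633       8.094
  solve Keq expr → x = 0.03715; check Q = 5.8750e+04
Then remove 1.148 M of D.
Step 2:
                    L           B           D
  Initial      0.8763       8.633       6.946
  Change      -0.1083      0.0722      0.1083
  Equil         0.768       8.705       7.055
  solve Keq expr → x = 0.0361; check Q = 5.8750e+04
Then add 2.748 M of D.
Step 3:
                    L           B           D
  Initial       0.768       8.705       9.803
  Change       0.2574     -0.1716     -0.2574
  Equil         1.025       8.534       9.545
  solve Keq expr → x = -0.08581; check Q = 5.8750e+04

Direction: reverse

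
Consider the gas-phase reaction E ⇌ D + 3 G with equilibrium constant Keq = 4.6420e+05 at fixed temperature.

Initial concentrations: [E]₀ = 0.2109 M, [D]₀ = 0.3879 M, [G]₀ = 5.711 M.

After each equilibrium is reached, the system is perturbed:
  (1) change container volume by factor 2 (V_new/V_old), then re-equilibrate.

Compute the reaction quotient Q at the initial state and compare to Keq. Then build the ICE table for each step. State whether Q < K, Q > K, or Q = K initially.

Q₀ = 342.6; Q < K (proceeds forward)

Q₀ = 342.6 vs Keq = 4.6420e+05 ⇒ Q<K, forward
Step 1:
                    E           D           G
  I            0.2109      0.3879       5.711
  C           -0.2106      0.2106      0.6317
  E        3.2898e-04      0.5985       6.343
  solve Keq expr → x = 0.2106; check Q = 4.6420e+05
Then change container volume by factor 2 (V_new/V_old).
Step 2:
                    E           D           G
  I        1.6449e-04      0.2992       3.171
  C       -1.4391e-04  1.4391e-04  4.3173e-04
  E        2.0579e-05      0.2994       3.172
  solve Keq expr → x = 1.4391e-04; check Q = 4.6420e+05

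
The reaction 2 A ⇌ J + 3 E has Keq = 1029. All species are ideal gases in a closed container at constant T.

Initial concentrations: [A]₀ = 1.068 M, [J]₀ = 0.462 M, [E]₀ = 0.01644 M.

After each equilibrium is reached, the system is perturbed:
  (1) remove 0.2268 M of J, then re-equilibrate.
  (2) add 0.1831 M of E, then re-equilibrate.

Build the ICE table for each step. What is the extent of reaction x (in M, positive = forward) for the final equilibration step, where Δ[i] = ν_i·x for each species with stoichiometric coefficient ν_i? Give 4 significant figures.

x = -0.004289 M

Q₀ = 1.7997e-06 vs Keq = 1029 ⇒ Q<K, forward
Step 1:
                  A         J         E
  init        1.068     0.462   0.01644
  Δ           -1.01     0.505     1.515
  eq        0.05809     0.967     1.531
  solve Keq expr → x = 0.505; check Q = 1029
Then remove 0.2268 M of J.
Step 2:
                  A         J         E
  init      0.05809    0.7402     1.531
  Δ       -0.006654  0.003327  0.009981
  eq        0.05143    0.7435     1.541
  solve Keq expr → x = 0.003327; check Q = 1029
Then add 0.1831 M of E.
Step 3:
                  A         J         E
  init      0.05143    0.7435     1.724
  Δ        0.008579 -0.004289  -0.01287
  eq        0.06001    0.7392     1.712
  solve Keq expr → x = -0.004289; check Q = 1029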